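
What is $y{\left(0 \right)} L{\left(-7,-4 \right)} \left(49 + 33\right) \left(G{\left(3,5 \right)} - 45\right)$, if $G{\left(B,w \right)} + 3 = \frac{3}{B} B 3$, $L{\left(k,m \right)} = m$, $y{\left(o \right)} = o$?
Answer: $0$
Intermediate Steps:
$G{\left(B,w \right)} = 6$ ($G{\left(B,w \right)} = -3 + \frac{3}{B} B 3 = -3 + 3 \cdot 3 = -3 + 9 = 6$)
$y{\left(0 \right)} L{\left(-7,-4 \right)} \left(49 + 33\right) \left(G{\left(3,5 \right)} - 45\right) = 0 \left(-4\right) \left(49 + 33\right) \left(6 - 45\right) = 0 \cdot 82 \left(-39\right) = 0 \left(-3198\right) = 0$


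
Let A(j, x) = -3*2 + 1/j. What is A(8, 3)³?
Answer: -103823/512 ≈ -202.78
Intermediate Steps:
A(j, x) = -6 + 1/j
A(8, 3)³ = (-6 + 1/8)³ = (-6 + ⅛)³ = (-47/8)³ = -103823/512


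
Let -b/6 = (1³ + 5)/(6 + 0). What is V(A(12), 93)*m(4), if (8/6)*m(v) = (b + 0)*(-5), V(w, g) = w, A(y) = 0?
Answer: 0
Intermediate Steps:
b = -6 (b = -6*(1³ + 5)/(6 + 0) = -6*(1 + 5)/6 = -36/6 = -6*1 = -6)
m(v) = 45/2 (m(v) = 3*((-6 + 0)*(-5))/4 = 3*(-6*(-5))/4 = (¾)*30 = 45/2)
V(A(12), 93)*m(4) = 0*(45/2) = 0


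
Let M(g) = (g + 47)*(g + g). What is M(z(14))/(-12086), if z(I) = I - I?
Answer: 0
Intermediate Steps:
z(I) = 0
M(g) = 2*g*(47 + g) (M(g) = (47 + g)*(2*g) = 2*g*(47 + g))
M(z(14))/(-12086) = (2*0*(47 + 0))/(-12086) = (2*0*47)*(-1/12086) = 0*(-1/12086) = 0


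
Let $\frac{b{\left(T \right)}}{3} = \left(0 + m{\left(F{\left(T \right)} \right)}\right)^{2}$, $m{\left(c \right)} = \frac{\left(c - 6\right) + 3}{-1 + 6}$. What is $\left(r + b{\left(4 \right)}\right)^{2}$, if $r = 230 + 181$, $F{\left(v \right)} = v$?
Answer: $\frac{105637284}{625} \approx 1.6902 \cdot 10^{5}$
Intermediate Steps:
$m{\left(c \right)} = - \frac{3}{5} + \frac{c}{5}$ ($m{\left(c \right)} = \frac{\left(c - 6\right) + 3}{5} = \left(\left(-6 + c\right) + 3\right) \frac{1}{5} = \left(-3 + c\right) \frac{1}{5} = - \frac{3}{5} + \frac{c}{5}$)
$r = 411$
$b{\left(T \right)} = 3 \left(- \frac{3}{5} + \frac{T}{5}\right)^{2}$ ($b{\left(T \right)} = 3 \left(0 + \left(- \frac{3}{5} + \frac{T}{5}\right)\right)^{2} = 3 \left(- \frac{3}{5} + \frac{T}{5}\right)^{2}$)
$\left(r + b{\left(4 \right)}\right)^{2} = \left(411 + \frac{3 \left(-3 + 4\right)^{2}}{25}\right)^{2} = \left(411 + \frac{3 \cdot 1^{2}}{25}\right)^{2} = \left(411 + \frac{3}{25} \cdot 1\right)^{2} = \left(411 + \frac{3}{25}\right)^{2} = \left(\frac{10278}{25}\right)^{2} = \frac{105637284}{625}$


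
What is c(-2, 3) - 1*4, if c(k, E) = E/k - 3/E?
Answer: -13/2 ≈ -6.5000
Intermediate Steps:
c(k, E) = -3/E + E/k
c(-2, 3) - 1*4 = (-3/3 + 3/(-2)) - 1*4 = (-3*⅓ + 3*(-½)) - 4 = (-1 - 3/2) - 4 = -5/2 - 4 = -13/2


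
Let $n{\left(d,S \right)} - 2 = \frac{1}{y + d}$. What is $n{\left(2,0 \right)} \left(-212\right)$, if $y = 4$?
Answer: $- \frac{1378}{3} \approx -459.33$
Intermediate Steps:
$n{\left(d,S \right)} = 2 + \frac{1}{4 + d}$
$n{\left(2,0 \right)} \left(-212\right) = \frac{9 + 2 \cdot 2}{4 + 2} \left(-212\right) = \frac{9 + 4}{6} \left(-212\right) = \frac{1}{6} \cdot 13 \left(-212\right) = \frac{13}{6} \left(-212\right) = - \frac{1378}{3}$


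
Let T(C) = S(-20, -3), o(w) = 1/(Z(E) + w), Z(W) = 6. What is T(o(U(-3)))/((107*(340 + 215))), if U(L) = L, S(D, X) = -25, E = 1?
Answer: -5/11877 ≈ -0.00042098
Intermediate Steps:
o(w) = 1/(6 + w)
T(C) = -25
T(o(U(-3)))/((107*(340 + 215))) = -25*1/(107*(340 + 215)) = -25/(107*555) = -25/59385 = -25*1/59385 = -5/11877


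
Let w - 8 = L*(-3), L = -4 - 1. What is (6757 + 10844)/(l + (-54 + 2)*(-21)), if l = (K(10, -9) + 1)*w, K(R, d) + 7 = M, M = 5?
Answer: 17601/1069 ≈ 16.465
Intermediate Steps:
K(R, d) = -2 (K(R, d) = -7 + 5 = -2)
L = -5
w = 23 (w = 8 - 5*(-3) = 8 + 15 = 23)
l = -23 (l = (-2 + 1)*23 = -1*23 = -23)
(6757 + 10844)/(l + (-54 + 2)*(-21)) = (6757 + 10844)/(-23 + (-54 + 2)*(-21)) = 17601/(-23 - 52*(-21)) = 17601/(-23 + 1092) = 17601/1069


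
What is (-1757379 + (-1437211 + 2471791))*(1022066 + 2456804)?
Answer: -2514523757130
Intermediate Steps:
(-1757379 + (-1437211 + 2471791))*(1022066 + 2456804) = (-1757379 + 1034580)*3478870 = -722799*3478870 = -2514523757130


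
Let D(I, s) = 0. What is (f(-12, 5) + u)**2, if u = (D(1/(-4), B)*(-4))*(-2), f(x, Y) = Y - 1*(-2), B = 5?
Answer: 49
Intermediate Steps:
f(x, Y) = 2 + Y (f(x, Y) = Y + 2 = 2 + Y)
u = 0 (u = (0*(-4))*(-2) = 0*(-2) = 0)
(f(-12, 5) + u)**2 = ((2 + 5) + 0)**2 = (7 + 0)**2 = 7**2 = 49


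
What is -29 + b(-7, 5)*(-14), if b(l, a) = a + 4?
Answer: -155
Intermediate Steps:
b(l, a) = 4 + a
-29 + b(-7, 5)*(-14) = -29 + (4 + 5)*(-14) = -29 + 9*(-14) = -29 - 126 = -155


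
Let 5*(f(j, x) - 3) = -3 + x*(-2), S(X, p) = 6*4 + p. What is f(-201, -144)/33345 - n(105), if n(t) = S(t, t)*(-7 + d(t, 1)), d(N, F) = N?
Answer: -28103162/2223 ≈ -12642.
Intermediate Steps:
S(X, p) = 24 + p
f(j, x) = 12/5 - 2*x/5 (f(j, x) = 3 + (-3 + x*(-2))/5 = 3 + (-3 - 2*x)/5 = 3 + (-⅗ - 2*x/5) = 12/5 - 2*x/5)
n(t) = (-7 + t)*(24 + t) (n(t) = (24 + t)*(-7 + t) = (-7 + t)*(24 + t))
f(-201, -144)/33345 - n(105) = (12/5 - ⅖*(-144))/33345 - (-7 + 105)*(24 + 105) = (12/5 + 288/5)*(1/33345) - 98*129 = 60*(1/33345) - 1*12642 = 4/2223 - 12642 = -28103162/2223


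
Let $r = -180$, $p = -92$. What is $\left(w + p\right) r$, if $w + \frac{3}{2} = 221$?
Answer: $-22950$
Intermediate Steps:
$w = \frac{439}{2}$ ($w = - \frac{3}{2} + 221 = \frac{439}{2} \approx 219.5$)
$\left(w + p\right) r = \left(\frac{439}{2} - 92\right) \left(-180\right) = \frac{255}{2} \left(-180\right) = -22950$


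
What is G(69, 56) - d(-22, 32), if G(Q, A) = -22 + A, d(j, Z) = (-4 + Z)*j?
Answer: 650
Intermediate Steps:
d(j, Z) = j*(-4 + Z)
G(69, 56) - d(-22, 32) = (-22 + 56) - (-22)*(-4 + 32) = 34 - (-22)*28 = 34 - 1*(-616) = 34 + 616 = 650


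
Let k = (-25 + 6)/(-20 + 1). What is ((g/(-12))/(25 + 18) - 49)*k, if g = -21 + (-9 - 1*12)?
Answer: -4207/86 ≈ -48.919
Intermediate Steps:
g = -42 (g = -21 + (-9 - 12) = -21 - 21 = -42)
k = 1 (k = -19/(-19) = -19*(-1/19) = 1)
((g/(-12))/(25 + 18) - 49)*k = ((-42/(-12))/(25 + 18) - 49)*1 = (-42*(-1/12)/43 - 49)*1 = ((7/2)*(1/43) - 49)*1 = (7/86 - 49)*1 = -4207/86*1 = -4207/86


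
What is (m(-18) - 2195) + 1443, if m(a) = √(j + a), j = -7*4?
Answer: -752 + I*√46 ≈ -752.0 + 6.7823*I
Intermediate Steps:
j = -28
m(a) = √(-28 + a)
(m(-18) - 2195) + 1443 = (√(-28 - 18) - 2195) + 1443 = (√(-46) - 2195) + 1443 = (I*√46 - 2195) + 1443 = (-2195 + I*√46) + 1443 = -752 + I*√46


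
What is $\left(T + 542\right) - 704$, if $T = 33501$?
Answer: $33339$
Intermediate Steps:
$\left(T + 542\right) - 704 = \left(33501 + 542\right) - 704 = 34043 - 704 = 33339$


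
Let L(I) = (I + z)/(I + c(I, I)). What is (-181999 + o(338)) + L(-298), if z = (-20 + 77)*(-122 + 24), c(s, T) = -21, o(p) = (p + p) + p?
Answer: -57728331/319 ≈ -1.8097e+5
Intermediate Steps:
o(p) = 3*p (o(p) = 2*p + p = 3*p)
z = -5586 (z = 57*(-98) = -5586)
L(I) = (-5586 + I)/(-21 + I) (L(I) = (I - 5586)/(I - 21) = (-5586 + I)/(-21 + I))
(-181999 + o(338)) + L(-298) = (-181999 + 3*338) + (-5586 - 298)/(-21 - 298) = (-181999 + 1014) - 5884/(-319) = -180985 - 1/319*(-5884) = -180985 + 5884/319 = -57728331/319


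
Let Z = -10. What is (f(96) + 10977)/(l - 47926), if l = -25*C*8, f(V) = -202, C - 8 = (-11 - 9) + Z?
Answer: -10775/43526 ≈ -0.24755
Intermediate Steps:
C = -22 (C = 8 + ((-11 - 9) - 10) = 8 + (-20 - 10) = 8 - 30 = -22)
l = 4400 (l = -25*(-22)*8 = 550*8 = 4400)
(f(96) + 10977)/(l - 47926) = (-202 + 10977)/(4400 - 47926) = 10775/(-43526) = 10775*(-1/43526) = -10775/43526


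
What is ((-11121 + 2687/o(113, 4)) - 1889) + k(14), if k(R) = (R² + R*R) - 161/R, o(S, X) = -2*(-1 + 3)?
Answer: -53205/4 ≈ -13301.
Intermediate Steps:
o(S, X) = -4 (o(S, X) = -2*2 = -4)
k(R) = -161/R + 2*R² (k(R) = (R² + R²) - 161/R = 2*R² - 161/R = -161/R + 2*R²)
((-11121 + 2687/o(113, 4)) - 1889) + k(14) = ((-11121 + 2687/(-4)) - 1889) + (-161 + 2*14³)/14 = ((-11121 + 2687*(-¼)) - 1889) + (-161 + 2*2744)/14 = ((-11121 - 2687/4) - 1889) + (-161 + 5488)/14 = (-47171/4 - 1889) + (1/14)*5327 = -54727/4 + 761/2 = -53205/4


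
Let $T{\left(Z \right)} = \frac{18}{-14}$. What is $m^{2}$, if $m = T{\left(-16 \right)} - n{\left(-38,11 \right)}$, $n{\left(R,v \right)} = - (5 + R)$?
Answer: $\frac{57600}{49} \approx 1175.5$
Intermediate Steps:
$n{\left(R,v \right)} = -5 - R$
$T{\left(Z \right)} = - \frac{9}{7}$ ($T{\left(Z \right)} = 18 \left(- \frac{1}{14}\right) = - \frac{9}{7}$)
$m = - \frac{240}{7}$ ($m = - \frac{9}{7} - \left(-5 - -38\right) = - \frac{9}{7} - \left(-5 + 38\right) = - \frac{9}{7} - 33 = - \frac{240}{7} \approx -34.286$)
$m^{2} = \left(- \frac{240}{7}\right)^{2} = \frac{57600}{49}$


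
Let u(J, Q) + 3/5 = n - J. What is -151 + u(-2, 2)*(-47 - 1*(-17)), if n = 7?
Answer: -403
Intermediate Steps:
u(J, Q) = 32/5 - J (u(J, Q) = -⅗ + (7 - J) = 32/5 - J)
-151 + u(-2, 2)*(-47 - 1*(-17)) = -151 + (32/5 - 1*(-2))*(-47 - 1*(-17)) = -151 + (32/5 + 2)*(-47 + 17) = -151 + (42/5)*(-30) = -151 - 252 = -403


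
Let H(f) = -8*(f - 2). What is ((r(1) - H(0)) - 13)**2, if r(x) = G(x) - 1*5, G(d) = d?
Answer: 1089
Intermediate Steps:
H(f) = 16 - 8*f (H(f) = -8*(-2 + f) = 16 - 8*f)
r(x) = -5 + x (r(x) = x - 1*5 = x - 5 = -5 + x)
((r(1) - H(0)) - 13)**2 = (((-5 + 1) - (16 - 8*0)) - 13)**2 = ((-4 - (16 + 0)) - 13)**2 = ((-4 - 1*16) - 13)**2 = ((-4 - 16) - 13)**2 = (-20 - 13)**2 = (-33)**2 = 1089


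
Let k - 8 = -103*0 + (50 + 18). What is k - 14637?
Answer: -14561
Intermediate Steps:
k = 76 (k = 8 + (-103*0 + (50 + 18)) = 8 + (0 + 68) = 8 + 68 = 76)
k - 14637 = 76 - 14637 = -14561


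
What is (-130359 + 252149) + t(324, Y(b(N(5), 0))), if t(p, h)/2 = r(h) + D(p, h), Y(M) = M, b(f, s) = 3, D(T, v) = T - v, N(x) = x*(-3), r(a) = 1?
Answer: 122434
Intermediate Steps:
N(x) = -3*x
t(p, h) = 2 - 2*h + 2*p (t(p, h) = 2*(1 + (p - h)) = 2*(1 + p - h) = 2 - 2*h + 2*p)
(-130359 + 252149) + t(324, Y(b(N(5), 0))) = (-130359 + 252149) + (2 - 2*3 + 2*324) = 121790 + (2 - 6 + 648) = 121790 + 644 = 122434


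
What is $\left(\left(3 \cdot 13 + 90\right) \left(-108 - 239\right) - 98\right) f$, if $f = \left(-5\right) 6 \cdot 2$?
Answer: $2691660$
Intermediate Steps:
$f = -60$ ($f = \left(-30\right) 2 = -60$)
$\left(\left(3 \cdot 13 + 90\right) \left(-108 - 239\right) - 98\right) f = \left(\left(3 \cdot 13 + 90\right) \left(-108 - 239\right) - 98\right) \left(-60\right) = \left(\left(39 + 90\right) \left(-347\right) - 98\right) \left(-60\right) = \left(129 \left(-347\right) - 98\right) \left(-60\right) = \left(-44763 - 98\right) \left(-60\right) = \left(-44861\right) \left(-60\right) = 2691660$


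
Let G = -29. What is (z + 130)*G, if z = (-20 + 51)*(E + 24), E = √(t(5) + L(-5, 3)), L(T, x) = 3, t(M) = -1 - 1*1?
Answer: -26245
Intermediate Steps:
t(M) = -2 (t(M) = -1 - 1 = -2)
E = 1 (E = √(-2 + 3) = √1 = 1)
z = 775 (z = (-20 + 51)*(1 + 24) = 31*25 = 775)
(z + 130)*G = (775 + 130)*(-29) = 905*(-29) = -26245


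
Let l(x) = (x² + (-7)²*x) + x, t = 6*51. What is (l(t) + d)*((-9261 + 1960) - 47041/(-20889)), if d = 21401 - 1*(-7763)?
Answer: -21055215978800/20889 ≈ -1.0080e+9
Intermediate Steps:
d = 29164 (d = 21401 + 7763 = 29164)
t = 306
l(x) = x² + 50*x (l(x) = (x² + 49*x) + x = x² + 50*x)
(l(t) + d)*((-9261 + 1960) - 47041/(-20889)) = (306*(50 + 306) + 29164)*((-9261 + 1960) - 47041/(-20889)) = (306*356 + 29164)*(-7301 - 47041*(-1/20889)) = (108936 + 29164)*(-7301 + 47041/20889) = 138100*(-152463548/20889) = -21055215978800/20889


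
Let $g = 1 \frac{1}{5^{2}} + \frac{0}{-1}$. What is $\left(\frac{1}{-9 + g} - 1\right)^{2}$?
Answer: $\frac{62001}{50176} \approx 1.2357$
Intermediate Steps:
$g = \frac{1}{25}$ ($g = 1 \cdot \frac{1}{25} + 0 \left(-1\right) = 1 \cdot \frac{1}{25} + 0 = \frac{1}{25} + 0 = \frac{1}{25} \approx 0.04$)
$\left(\frac{1}{-9 + g} - 1\right)^{2} = \left(\frac{1}{-9 + \frac{1}{25}} - 1\right)^{2} = \left(\frac{1}{- \frac{224}{25}} - 1\right)^{2} = \left(- \frac{25}{224} - 1\right)^{2} = \left(- \frac{249}{224}\right)^{2} = \frac{62001}{50176}$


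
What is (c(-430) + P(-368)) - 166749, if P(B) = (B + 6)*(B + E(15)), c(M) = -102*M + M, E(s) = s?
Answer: 4467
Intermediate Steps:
c(M) = -101*M
P(B) = (6 + B)*(15 + B) (P(B) = (B + 6)*(B + 15) = (6 + B)*(15 + B))
(c(-430) + P(-368)) - 166749 = (-101*(-430) + (90 + (-368)² + 21*(-368))) - 166749 = (43430 + (90 + 135424 - 7728)) - 166749 = (43430 + 127786) - 166749 = 171216 - 166749 = 4467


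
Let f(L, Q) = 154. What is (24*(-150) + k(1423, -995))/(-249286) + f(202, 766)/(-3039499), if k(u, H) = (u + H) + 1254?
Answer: 2895684519/378852273857 ≈ 0.0076433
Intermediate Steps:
k(u, H) = 1254 + H + u (k(u, H) = (H + u) + 1254 = 1254 + H + u)
(24*(-150) + k(1423, -995))/(-249286) + f(202, 766)/(-3039499) = (24*(-150) + (1254 - 995 + 1423))/(-249286) + 154/(-3039499) = (-3600 + 1682)*(-1/249286) + 154*(-1/3039499) = -1918*(-1/249286) - 154/3039499 = 959/124643 - 154/3039499 = 2895684519/378852273857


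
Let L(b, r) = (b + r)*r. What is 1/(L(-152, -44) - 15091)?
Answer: -1/6467 ≈ -0.00015463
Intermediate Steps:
L(b, r) = r*(b + r)
1/(L(-152, -44) - 15091) = 1/(-44*(-152 - 44) - 15091) = 1/(-44*(-196) - 15091) = 1/(8624 - 15091) = 1/(-6467) = -1/6467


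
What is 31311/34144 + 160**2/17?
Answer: 874618687/580448 ≈ 1506.8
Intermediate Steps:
31311/34144 + 160**2/17 = 31311*(1/34144) + 25600*(1/17) = 31311/34144 + 25600/17 = 874618687/580448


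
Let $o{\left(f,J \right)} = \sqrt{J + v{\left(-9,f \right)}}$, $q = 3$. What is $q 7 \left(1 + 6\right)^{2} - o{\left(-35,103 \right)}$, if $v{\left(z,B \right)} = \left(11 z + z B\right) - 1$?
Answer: $1029 - \sqrt{318} \approx 1011.2$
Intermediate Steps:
$v{\left(z,B \right)} = -1 + 11 z + B z$ ($v{\left(z,B \right)} = \left(11 z + B z\right) - 1 = -1 + 11 z + B z$)
$o{\left(f,J \right)} = \sqrt{-100 + J - 9 f}$ ($o{\left(f,J \right)} = \sqrt{J + \left(-1 + 11 \left(-9\right) + f \left(-9\right)\right)} = \sqrt{J - \left(100 + 9 f\right)} = \sqrt{-100 + J - 9 f}$)
$q 7 \left(1 + 6\right)^{2} - o{\left(-35,103 \right)} = 3 \cdot 7 \left(1 + 6\right)^{2} - \sqrt{-100 + 103 - -315} = 21 \cdot 7^{2} - \sqrt{-100 + 103 + 315} = 21 \cdot 49 - \sqrt{318} = 1029 - \sqrt{318}$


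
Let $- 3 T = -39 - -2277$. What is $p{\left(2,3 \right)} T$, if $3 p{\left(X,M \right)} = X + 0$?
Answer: $- \frac{1492}{3} \approx -497.33$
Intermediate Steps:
$p{\left(X,M \right)} = \frac{X}{3}$ ($p{\left(X,M \right)} = \frac{X + 0}{3} = \frac{X}{3}$)
$T = -746$ ($T = - \frac{-39 - -2277}{3} = - \frac{-39 + 2277}{3} = \left(- \frac{1}{3}\right) 2238 = -746$)
$p{\left(2,3 \right)} T = \frac{1}{3} \cdot 2 \left(-746\right) = \frac{2}{3} \left(-746\right) = - \frac{1492}{3}$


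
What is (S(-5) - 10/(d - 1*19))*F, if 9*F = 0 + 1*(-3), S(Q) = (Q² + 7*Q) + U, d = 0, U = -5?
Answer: 275/57 ≈ 4.8246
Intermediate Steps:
S(Q) = -5 + Q² + 7*Q (S(Q) = (Q² + 7*Q) - 5 = -5 + Q² + 7*Q)
F = -⅓ (F = (0 + 1*(-3))/9 = (0 - 3)/9 = (⅑)*(-3) = -⅓ ≈ -0.33333)
(S(-5) - 10/(d - 1*19))*F = ((-5 + (-5)² + 7*(-5)) - 10/(0 - 1*19))*(-⅓) = ((-5 + 25 - 35) - 10/(0 - 19))*(-⅓) = (-15 - 10/(-19))*(-⅓) = (-15 - 10*(-1/19))*(-⅓) = (-15 + 10/19)*(-⅓) = -275/19*(-⅓) = 275/57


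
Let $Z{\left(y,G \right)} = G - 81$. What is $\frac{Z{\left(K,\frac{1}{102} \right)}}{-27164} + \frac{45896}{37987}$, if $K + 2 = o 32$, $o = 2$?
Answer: $\frac{127479142895}{105251644536} \approx 1.2112$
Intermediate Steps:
$K = 62$ ($K = -2 + 2 \cdot 32 = -2 + 64 = 62$)
$Z{\left(y,G \right)} = -81 + G$ ($Z{\left(y,G \right)} = G - 81 = -81 + G$)
$\frac{Z{\left(K,\frac{1}{102} \right)}}{-27164} + \frac{45896}{37987} = \frac{-81 + \frac{1}{102}}{-27164} + \frac{45896}{37987} = \left(-81 + \frac{1}{102}\right) \left(- \frac{1}{27164}\right) + 45896 \cdot \frac{1}{37987} = \left(- \frac{8261}{102}\right) \left(- \frac{1}{27164}\right) + \frac{45896}{37987} = \frac{8261}{2770728} + \frac{45896}{37987} = \frac{127479142895}{105251644536}$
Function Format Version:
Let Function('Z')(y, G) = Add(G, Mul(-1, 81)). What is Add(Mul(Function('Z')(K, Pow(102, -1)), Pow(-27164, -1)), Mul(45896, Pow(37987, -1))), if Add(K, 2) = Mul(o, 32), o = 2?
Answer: Rational(127479142895, 105251644536) ≈ 1.2112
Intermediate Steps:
K = 62 (K = Add(-2, Mul(2, 32)) = Add(-2, 64) = 62)
Function('Z')(y, G) = Add(-81, G) (Function('Z')(y, G) = Add(G, -81) = Add(-81, G))
Add(Mul(Function('Z')(K, Pow(102, -1)), Pow(-27164, -1)), Mul(45896, Pow(37987, -1))) = Add(Mul(Add(-81, Pow(102, -1)), Pow(-27164, -1)), Mul(45896, Pow(37987, -1))) = Add(Mul(Add(-81, Rational(1, 102)), Rational(-1, 27164)), Mul(45896, Rational(1, 37987))) = Add(Mul(Rational(-8261, 102), Rational(-1, 27164)), Rational(45896, 37987)) = Add(Rational(8261, 2770728), Rational(45896, 37987)) = Rational(127479142895, 105251644536)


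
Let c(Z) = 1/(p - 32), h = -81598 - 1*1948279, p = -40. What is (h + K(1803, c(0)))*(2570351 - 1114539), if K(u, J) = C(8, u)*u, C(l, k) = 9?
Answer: -2931495833800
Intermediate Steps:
h = -2029877 (h = -81598 - 1948279 = -2029877)
c(Z) = -1/72 (c(Z) = 1/(-40 - 32) = 1/(-72) = -1/72)
K(u, J) = 9*u
(h + K(1803, c(0)))*(2570351 - 1114539) = (-2029877 + 9*1803)*(2570351 - 1114539) = (-2029877 + 16227)*1455812 = -2013650*1455812 = -2931495833800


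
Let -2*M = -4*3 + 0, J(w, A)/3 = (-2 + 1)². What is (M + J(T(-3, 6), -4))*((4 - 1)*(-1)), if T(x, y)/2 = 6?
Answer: -27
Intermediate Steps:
T(x, y) = 12 (T(x, y) = 2*6 = 12)
J(w, A) = 3 (J(w, A) = 3*(-2 + 1)² = 3*(-1)² = 3*1 = 3)
M = 6 (M = -(-4*3 + 0)/2 = -(-12 + 0)/2 = -½*(-12) = 6)
(M + J(T(-3, 6), -4))*((4 - 1)*(-1)) = (6 + 3)*((4 - 1)*(-1)) = 9*(3*(-1)) = 9*(-3) = -27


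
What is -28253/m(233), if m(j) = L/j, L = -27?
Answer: 6582949/27 ≈ 2.4381e+5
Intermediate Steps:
m(j) = -27/j
-28253/m(233) = -28253/((-27/233)) = -28253/((-27*1/233)) = -28253/(-27/233) = -28253*(-233/27) = 6582949/27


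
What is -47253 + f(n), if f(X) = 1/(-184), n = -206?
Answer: -8694553/184 ≈ -47253.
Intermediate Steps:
f(X) = -1/184
-47253 + f(n) = -47253 - 1/184 = -8694553/184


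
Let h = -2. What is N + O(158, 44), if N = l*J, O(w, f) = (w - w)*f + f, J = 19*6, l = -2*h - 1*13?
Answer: -982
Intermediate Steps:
l = -9 (l = -2*(-2) - 1*13 = 4 - 13 = -9)
J = 114
O(w, f) = f (O(w, f) = 0*f + f = 0 + f = f)
N = -1026 (N = -9*114 = -1026)
N + O(158, 44) = -1026 + 44 = -982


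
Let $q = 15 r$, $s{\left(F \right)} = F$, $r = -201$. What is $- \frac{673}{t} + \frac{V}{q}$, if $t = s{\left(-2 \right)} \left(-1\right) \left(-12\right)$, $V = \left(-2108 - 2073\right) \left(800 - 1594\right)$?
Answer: $- \frac{25881347}{24120} \approx -1073.0$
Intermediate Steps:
$V = 3319714$ ($V = \left(-4181\right) \left(-794\right) = 3319714$)
$t = -24$ ($t = \left(-2\right) \left(-1\right) \left(-12\right) = 2 \left(-12\right) = -24$)
$q = -3015$ ($q = 15 \left(-201\right) = -3015$)
$- \frac{673}{t} + \frac{V}{q} = - \frac{673}{-24} + \frac{3319714}{-3015} = \left(-673\right) \left(- \frac{1}{24}\right) + 3319714 \left(- \frac{1}{3015}\right) = \frac{673}{24} - \frac{3319714}{3015} = - \frac{25881347}{24120}$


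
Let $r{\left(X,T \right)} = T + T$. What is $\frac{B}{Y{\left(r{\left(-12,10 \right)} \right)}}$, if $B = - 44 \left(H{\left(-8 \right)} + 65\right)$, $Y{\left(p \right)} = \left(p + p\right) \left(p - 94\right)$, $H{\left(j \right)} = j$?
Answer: $\frac{627}{740} \approx 0.8473$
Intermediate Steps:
$r{\left(X,T \right)} = 2 T$
$Y{\left(p \right)} = 2 p \left(-94 + p\right)$
$B = -2508$ ($B = - 44 \left(-8 + 65\right) = \left(-44\right) 57 = -2508$)
$\frac{B}{Y{\left(r{\left(-12,10 \right)} \right)}} = - \frac{2508}{2 \cdot 2 \cdot 10 \left(-94 + 2 \cdot 10\right)} = - \frac{2508}{2 \cdot 20 \left(-94 + 20\right)} = - \frac{2508}{2 \cdot 20 \left(-74\right)} = - \frac{2508}{-2960} = \left(-2508\right) \left(- \frac{1}{2960}\right) = \frac{627}{740}$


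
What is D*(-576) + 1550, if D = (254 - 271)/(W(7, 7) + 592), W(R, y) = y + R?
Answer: 158182/101 ≈ 1566.2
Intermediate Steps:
W(R, y) = R + y
D = -17/606 (D = (254 - 271)/((7 + 7) + 592) = -17/(14 + 592) = -17/606 ≈ -0.028053)
D*(-576) + 1550 = -17/606*(-576) + 1550 = 1632/101 + 1550 = 158182/101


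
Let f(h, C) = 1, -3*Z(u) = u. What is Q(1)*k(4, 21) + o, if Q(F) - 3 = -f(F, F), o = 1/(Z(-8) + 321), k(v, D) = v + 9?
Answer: 25249/971 ≈ 26.003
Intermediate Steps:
Z(u) = -u/3
k(v, D) = 9 + v
o = 3/971 (o = 1/(-1/3*(-8) + 321) = 1/(8/3 + 321) = 1/(971/3) = 3/971 ≈ 0.0030896)
Q(F) = 2 (Q(F) = 3 - 1*1 = 3 - 1 = 2)
Q(1)*k(4, 21) + o = 2*(9 + 4) + 3/971 = 2*13 + 3/971 = 26 + 3/971 = 25249/971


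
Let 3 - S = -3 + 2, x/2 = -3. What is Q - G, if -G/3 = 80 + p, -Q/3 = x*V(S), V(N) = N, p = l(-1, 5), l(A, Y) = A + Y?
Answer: 324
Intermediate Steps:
x = -6 (x = 2*(-3) = -6)
S = 4 (S = 3 - (-3 + 2) = 3 - 1*(-1) = 3 + 1 = 4)
p = 4 (p = -1 + 5 = 4)
Q = 72 (Q = -(-18)*4 = -3*(-24) = 72)
G = -252 (G = -3*(80 + 4) = -3*84 = -252)
Q - G = 72 - 1*(-252) = 72 + 252 = 324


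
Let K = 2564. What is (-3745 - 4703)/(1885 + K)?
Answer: -2816/1483 ≈ -1.8989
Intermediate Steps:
(-3745 - 4703)/(1885 + K) = (-3745 - 4703)/(1885 + 2564) = -8448/4449 = -8448*1/4449 = -2816/1483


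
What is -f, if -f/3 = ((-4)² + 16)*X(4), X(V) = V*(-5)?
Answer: -1920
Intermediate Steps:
X(V) = -5*V
f = 1920 (f = -3*((-4)² + 16)*(-5*4) = -3*(16 + 16)*(-20) = -96*(-20) = -3*(-640) = 1920)
-f = -1*1920 = -1920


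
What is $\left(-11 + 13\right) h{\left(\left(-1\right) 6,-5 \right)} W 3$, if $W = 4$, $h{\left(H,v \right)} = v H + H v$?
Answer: $1440$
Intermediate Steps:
$h{\left(H,v \right)} = 2 H v$ ($h{\left(H,v \right)} = H v + H v = 2 H v$)
$\left(-11 + 13\right) h{\left(\left(-1\right) 6,-5 \right)} W 3 = \left(-11 + 13\right) 2 \left(\left(-1\right) 6\right) \left(-5\right) 4 \cdot 3 = 2 \cdot 2 \left(-6\right) \left(-5\right) 4 \cdot 3 = 2 \cdot 60 \cdot 4 \cdot 3 = 2 \cdot 240 \cdot 3 = 2 \cdot 720 = 1440$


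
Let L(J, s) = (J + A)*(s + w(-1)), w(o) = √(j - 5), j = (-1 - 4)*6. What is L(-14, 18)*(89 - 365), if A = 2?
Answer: 59616 + 3312*I*√35 ≈ 59616.0 + 19594.0*I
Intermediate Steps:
j = -30 (j = -5*6 = -30)
w(o) = I*√35 (w(o) = √(-30 - 5) = √(-35) = I*√35)
L(J, s) = (2 + J)*(s + I*√35) (L(J, s) = (J + 2)*(s + I*√35) = (2 + J)*(s + I*√35))
L(-14, 18)*(89 - 365) = (2*18 - 14*18 + 2*I*√35 + I*(-14)*√35)*(89 - 365) = (36 - 252 + 2*I*√35 - 14*I*√35)*(-276) = (-216 - 12*I*√35)*(-276) = 59616 + 3312*I*√35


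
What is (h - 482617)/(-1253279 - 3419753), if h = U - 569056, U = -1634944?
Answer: 2686617/4673032 ≈ 0.57492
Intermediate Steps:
h = -2204000 (h = -1634944 - 569056 = -2204000)
(h - 482617)/(-1253279 - 3419753) = (-2204000 - 482617)/(-1253279 - 3419753) = -2686617/(-4673032) = -2686617*(-1/4673032) = 2686617/4673032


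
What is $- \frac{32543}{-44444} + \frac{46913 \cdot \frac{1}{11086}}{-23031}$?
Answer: $\frac{4153423987633}{5673758061852} \approx 0.73204$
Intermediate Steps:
$- \frac{32543}{-44444} + \frac{46913 \cdot \frac{1}{11086}}{-23031} = \left(-32543\right) \left(- \frac{1}{44444}\right) + 46913 \cdot \frac{1}{11086} \left(- \frac{1}{23031}\right) = \frac{32543}{44444} + \frac{46913}{11086} \left(- \frac{1}{23031}\right) = \frac{32543}{44444} - \frac{46913}{255321666} = \frac{4153423987633}{5673758061852}$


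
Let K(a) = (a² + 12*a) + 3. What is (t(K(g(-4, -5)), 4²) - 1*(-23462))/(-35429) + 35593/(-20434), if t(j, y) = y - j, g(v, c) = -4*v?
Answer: -1731558115/723956186 ≈ -2.3918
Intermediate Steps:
K(a) = 3 + a² + 12*a
(t(K(g(-4, -5)), 4²) - 1*(-23462))/(-35429) + 35593/(-20434) = ((4² - (3 + (-4*(-4))² + 12*(-4*(-4)))) - 1*(-23462))/(-35429) + 35593/(-20434) = ((16 - (3 + 16² + 12*16)) + 23462)*(-1/35429) + 35593*(-1/20434) = ((16 - (3 + 256 + 192)) + 23462)*(-1/35429) - 35593/20434 = ((16 - 1*451) + 23462)*(-1/35429) - 35593/20434 = ((16 - 451) + 23462)*(-1/35429) - 35593/20434 = (-435 + 23462)*(-1/35429) - 35593/20434 = 23027*(-1/35429) - 35593/20434 = -23027/35429 - 35593/20434 = -1731558115/723956186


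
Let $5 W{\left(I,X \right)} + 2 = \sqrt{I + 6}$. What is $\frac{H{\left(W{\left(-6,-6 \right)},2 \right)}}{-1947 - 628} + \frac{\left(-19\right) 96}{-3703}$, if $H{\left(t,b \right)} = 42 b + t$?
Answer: $\frac{21936146}{47676125} \approx 0.46011$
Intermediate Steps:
$W{\left(I,X \right)} = - \frac{2}{5} + \frac{\sqrt{6 + I}}{5}$ ($W{\left(I,X \right)} = - \frac{2}{5} + \frac{\sqrt{I + 6}}{5} = - \frac{2}{5} + \frac{\sqrt{6 + I}}{5}$)
$H{\left(t,b \right)} = t + 42 b$
$\frac{H{\left(W{\left(-6,-6 \right)},2 \right)}}{-1947 - 628} + \frac{\left(-19\right) 96}{-3703} = \frac{\left(- \frac{2}{5} + \frac{\sqrt{6 - 6}}{5}\right) + 42 \cdot 2}{-1947 - 628} + \frac{\left(-19\right) 96}{-3703} = \frac{\left(- \frac{2}{5} + \frac{\sqrt{0}}{5}\right) + 84}{-1947 - 628} - - \frac{1824}{3703} = \frac{\left(- \frac{2}{5} + \frac{1}{5} \cdot 0\right) + 84}{-2575} + \frac{1824}{3703} = \left(\left(- \frac{2}{5} + 0\right) + 84\right) \left(- \frac{1}{2575}\right) + \frac{1824}{3703} = \left(- \frac{2}{5} + 84\right) \left(- \frac{1}{2575}\right) + \frac{1824}{3703} = \frac{418}{5} \left(- \frac{1}{2575}\right) + \frac{1824}{3703} = - \frac{418}{12875} + \frac{1824}{3703} = \frac{21936146}{47676125}$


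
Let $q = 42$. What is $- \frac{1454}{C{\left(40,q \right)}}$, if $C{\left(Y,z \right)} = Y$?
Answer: $- \frac{727}{20} \approx -36.35$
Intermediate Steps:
$- \frac{1454}{C{\left(40,q \right)}} = - \frac{1454}{40} = \left(-1454\right) \frac{1}{40} = - \frac{727}{20}$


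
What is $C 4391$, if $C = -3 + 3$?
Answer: $0$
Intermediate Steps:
$C = 0$
$C 4391 = 0 \cdot 4391 = 0$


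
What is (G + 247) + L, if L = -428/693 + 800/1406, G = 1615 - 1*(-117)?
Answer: 964103557/487179 ≈ 1979.0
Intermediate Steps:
G = 1732 (G = 1615 + 117 = 1732)
L = -23684/487179 (L = -428*1/693 + 800*(1/1406) = -428/693 + 400/703 = -23684/487179 ≈ -0.048615)
(G + 247) + L = (1732 + 247) - 23684/487179 = 1979 - 23684/487179 = 964103557/487179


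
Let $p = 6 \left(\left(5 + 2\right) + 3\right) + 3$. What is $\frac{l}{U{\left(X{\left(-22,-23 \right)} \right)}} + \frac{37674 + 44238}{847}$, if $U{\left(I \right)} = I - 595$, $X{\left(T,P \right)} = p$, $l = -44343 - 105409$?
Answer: $\frac{6086326}{16093} \approx 378.2$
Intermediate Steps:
$l = -149752$ ($l = -44343 - 105409 = -149752$)
$p = 63$ ($p = 6 \left(7 + 3\right) + 3 = 6 \cdot 10 + 3 = 60 + 3 = 63$)
$X{\left(T,P \right)} = 63$
$U{\left(I \right)} = -595 + I$
$\frac{l}{U{\left(X{\left(-22,-23 \right)} \right)}} + \frac{37674 + 44238}{847} = - \frac{149752}{-595 + 63} + \frac{37674 + 44238}{847} = - \frac{149752}{-532} + 81912 \cdot \frac{1}{847} = \left(-149752\right) \left(- \frac{1}{532}\right) + \frac{81912}{847} = \frac{37438}{133} + \frac{81912}{847} = \frac{6086326}{16093}$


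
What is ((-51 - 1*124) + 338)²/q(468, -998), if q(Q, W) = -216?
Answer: -26569/216 ≈ -123.00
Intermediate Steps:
((-51 - 1*124) + 338)²/q(468, -998) = ((-51 - 1*124) + 338)²/(-216) = ((-51 - 124) + 338)²*(-1/216) = (-175 + 338)²*(-1/216) = 163²*(-1/216) = 26569*(-1/216) = -26569/216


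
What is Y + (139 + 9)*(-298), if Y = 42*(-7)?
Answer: -44398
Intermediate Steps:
Y = -294
Y + (139 + 9)*(-298) = -294 + (139 + 9)*(-298) = -294 + 148*(-298) = -294 - 44104 = -44398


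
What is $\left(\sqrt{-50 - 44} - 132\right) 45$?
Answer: $-5940 + 45 i \sqrt{94} \approx -5940.0 + 436.29 i$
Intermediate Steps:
$\left(\sqrt{-50 - 44} - 132\right) 45 = \left(\sqrt{-94} - 132\right) 45 = \left(i \sqrt{94} - 132\right) 45 = \left(-132 + i \sqrt{94}\right) 45 = -5940 + 45 i \sqrt{94}$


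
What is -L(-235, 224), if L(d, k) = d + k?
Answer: 11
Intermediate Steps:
-L(-235, 224) = -(-235 + 224) = -1*(-11) = 11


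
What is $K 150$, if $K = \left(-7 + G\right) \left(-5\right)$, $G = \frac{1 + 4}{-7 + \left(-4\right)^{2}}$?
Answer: $\frac{14500}{3} \approx 4833.3$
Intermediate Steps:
$G = \frac{5}{9}$ ($G = \frac{5}{-7 + 16} = \frac{5}{9} \approx 0.55556$)
$K = \frac{290}{9}$ ($K = \left(-7 + \frac{5}{9}\right) \left(-5\right) = \left(- \frac{58}{9}\right) \left(-5\right) = \frac{290}{9} \approx 32.222$)
$K 150 = \frac{290}{9} \cdot 150 = \frac{14500}{3}$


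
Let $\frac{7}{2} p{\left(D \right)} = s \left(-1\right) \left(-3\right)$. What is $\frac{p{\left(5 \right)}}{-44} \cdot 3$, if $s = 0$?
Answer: $0$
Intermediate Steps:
$p{\left(D \right)} = 0$ ($p{\left(D \right)} = \frac{2 \cdot 0 \left(-1\right) \left(-3\right)}{7} = \frac{2 \cdot 0 \left(-3\right)}{7} = \frac{2}{7} \cdot 0 = 0$)
$\frac{p{\left(5 \right)}}{-44} \cdot 3 = \frac{0}{-44} \cdot 3 = 0 \left(- \frac{1}{44}\right) 3 = 0 \cdot 3 = 0$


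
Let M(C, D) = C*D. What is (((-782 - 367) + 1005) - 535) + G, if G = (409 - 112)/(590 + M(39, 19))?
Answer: -82132/121 ≈ -678.78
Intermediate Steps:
G = 27/121 (G = (409 - 112)/(590 + 39*19) = 297/(590 + 741) = 297/1331 = 297*(1/1331) = 27/121 ≈ 0.22314)
(((-782 - 367) + 1005) - 535) + G = (((-782 - 367) + 1005) - 535) + 27/121 = ((-1149 + 1005) - 535) + 27/121 = (-144 - 535) + 27/121 = -679 + 27/121 = -82132/121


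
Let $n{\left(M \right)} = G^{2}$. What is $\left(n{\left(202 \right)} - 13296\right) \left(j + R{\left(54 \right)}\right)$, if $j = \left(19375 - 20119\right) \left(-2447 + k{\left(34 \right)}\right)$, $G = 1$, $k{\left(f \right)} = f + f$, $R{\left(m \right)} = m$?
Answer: $-23532548850$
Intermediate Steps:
$k{\left(f \right)} = 2 f$
$n{\left(M \right)} = 1$ ($n{\left(M \right)} = 1^{2} = 1$)
$j = 1769976$ ($j = \left(19375 - 20119\right) \left(-2447 + 2 \cdot 34\right) = - 744 \left(-2447 + 68\right) = \left(-744\right) \left(-2379\right) = 1769976$)
$\left(n{\left(202 \right)} - 13296\right) \left(j + R{\left(54 \right)}\right) = \left(1 - 13296\right) \left(1769976 + 54\right) = \left(-13295\right) 1770030 = -23532548850$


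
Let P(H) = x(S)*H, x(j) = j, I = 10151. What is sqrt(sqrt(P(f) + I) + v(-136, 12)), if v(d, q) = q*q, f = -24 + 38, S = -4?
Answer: sqrt(144 + sqrt(10095)) ≈ 15.636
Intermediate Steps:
f = 14
v(d, q) = q**2
P(H) = -4*H
sqrt(sqrt(P(f) + I) + v(-136, 12)) = sqrt(sqrt(-4*14 + 10151) + 12**2) = sqrt(sqrt(-56 + 10151) + 144) = sqrt(sqrt(10095) + 144) = sqrt(144 + sqrt(10095))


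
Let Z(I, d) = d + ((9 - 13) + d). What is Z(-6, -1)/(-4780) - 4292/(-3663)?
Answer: 277537/236610 ≈ 1.1730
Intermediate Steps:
Z(I, d) = -4 + 2*d (Z(I, d) = d + (-4 + d) = -4 + 2*d)
Z(-6, -1)/(-4780) - 4292/(-3663) = (-4 + 2*(-1))/(-4780) - 4292/(-3663) = (-4 - 2)*(-1/4780) - 4292*(-1/3663) = -6*(-1/4780) + 116/99 = 3/2390 + 116/99 = 277537/236610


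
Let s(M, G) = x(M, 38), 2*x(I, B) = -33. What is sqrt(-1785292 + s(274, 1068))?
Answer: I*sqrt(7141234)/2 ≈ 1336.2*I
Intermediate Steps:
x(I, B) = -33/2 (x(I, B) = (1/2)*(-33) = -33/2)
s(M, G) = -33/2
sqrt(-1785292 + s(274, 1068)) = sqrt(-1785292 - 33/2) = sqrt(-3570617/2) = I*sqrt(7141234)/2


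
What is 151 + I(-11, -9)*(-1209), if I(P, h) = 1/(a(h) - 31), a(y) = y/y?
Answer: 1913/10 ≈ 191.30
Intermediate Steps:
a(y) = 1
I(P, h) = -1/30 (I(P, h) = 1/(1 - 31) = 1/(-30) = -1/30)
151 + I(-11, -9)*(-1209) = 151 - 1/30*(-1209) = 151 + 403/10 = 1913/10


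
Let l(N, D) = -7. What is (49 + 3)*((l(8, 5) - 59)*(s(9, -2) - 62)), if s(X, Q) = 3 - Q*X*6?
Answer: -168168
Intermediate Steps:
s(X, Q) = 3 - 6*Q*X
(49 + 3)*((l(8, 5) - 59)*(s(9, -2) - 62)) = (49 + 3)*((-7 - 59)*((3 - 6*(-2)*9) - 62)) = 52*(-66*((3 + 108) - 62)) = 52*(-66*(111 - 62)) = 52*(-66*49) = 52*(-3234) = -168168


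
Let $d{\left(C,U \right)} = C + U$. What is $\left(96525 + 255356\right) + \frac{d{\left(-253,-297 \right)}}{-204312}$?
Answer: $\frac{35946755711}{102156} \approx 3.5188 \cdot 10^{5}$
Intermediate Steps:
$\left(96525 + 255356\right) + \frac{d{\left(-253,-297 \right)}}{-204312} = \left(96525 + 255356\right) + \frac{-253 - 297}{-204312} = 351881 - - \frac{275}{102156} = 351881 + \frac{275}{102156} = \frac{35946755711}{102156}$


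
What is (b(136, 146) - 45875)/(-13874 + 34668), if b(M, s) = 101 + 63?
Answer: -45711/20794 ≈ -2.1983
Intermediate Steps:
b(M, s) = 164
(b(136, 146) - 45875)/(-13874 + 34668) = (164 - 45875)/(-13874 + 34668) = -45711/20794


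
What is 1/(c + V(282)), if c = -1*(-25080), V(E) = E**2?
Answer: 1/104604 ≈ 9.5599e-6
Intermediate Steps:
c = 25080
1/(c + V(282)) = 1/(25080 + 282**2) = 1/(25080 + 79524) = 1/104604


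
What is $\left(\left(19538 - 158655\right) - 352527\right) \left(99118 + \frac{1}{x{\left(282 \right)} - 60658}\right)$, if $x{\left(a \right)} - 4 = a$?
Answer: $- \frac{735493511366345}{15093} \approx -4.8731 \cdot 10^{10}$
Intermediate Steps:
$x{\left(a \right)} = 4 + a$
$\left(\left(19538 - 158655\right) - 352527\right) \left(99118 + \frac{1}{x{\left(282 \right)} - 60658}\right) = \left(\left(19538 - 158655\right) - 352527\right) \left(99118 + \frac{1}{\left(4 + 282\right) - 60658}\right) = \left(-139117 - 352527\right) \left(99118 + \frac{1}{286 - 60658}\right) = - 491644 \left(99118 + \frac{1}{-60372}\right) = - 491644 \left(99118 - \frac{1}{60372}\right) = \left(-491644\right) \frac{5983951895}{60372} = - \frac{735493511366345}{15093}$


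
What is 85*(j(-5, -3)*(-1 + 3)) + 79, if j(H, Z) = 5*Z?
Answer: -2471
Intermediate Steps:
85*(j(-5, -3)*(-1 + 3)) + 79 = 85*((5*(-3))*(-1 + 3)) + 79 = 85*(-15*2) + 79 = 85*(-30) + 79 = -2550 + 79 = -2471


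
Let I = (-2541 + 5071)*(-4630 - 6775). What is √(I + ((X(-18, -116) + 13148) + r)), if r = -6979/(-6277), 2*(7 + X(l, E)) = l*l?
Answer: 6*I*√31565834814855/6277 ≈ 5370.4*I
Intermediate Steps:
X(l, E) = -7 + l²/2 (X(l, E) = -7 + (l*l)/2 = -7 + l²/2)
I = -28854650 (I = 2530*(-11405) = -28854650)
r = 6979/6277 (r = -6979*(-1/6277) = 6979/6277 ≈ 1.1118)
√(I + ((X(-18, -116) + 13148) + r)) = √(-28854650 + (((-7 + (½)*(-18)²) + 13148) + 6979/6277)) = √(-28854650 + (((-7 + (½)*324) + 13148) + 6979/6277)) = √(-28854650 + (((-7 + 162) + 13148) + 6979/6277)) = √(-28854650 + ((155 + 13148) + 6979/6277)) = √(-28854650 + (13303 + 6979/6277)) = √(-28854650 + 83509910/6277) = √(-181037128140/6277) = 6*I*√31565834814855/6277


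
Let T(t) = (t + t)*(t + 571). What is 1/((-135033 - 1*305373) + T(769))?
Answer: 1/1620514 ≈ 6.1709e-7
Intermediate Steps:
T(t) = 2*t*(571 + t) (T(t) = (2*t)*(571 + t) = 2*t*(571 + t))
1/((-135033 - 1*305373) + T(769)) = 1/((-135033 - 1*305373) + 2*769*(571 + 769)) = 1/((-135033 - 305373) + 2*769*1340) = 1/(-440406 + 2060920) = 1/1620514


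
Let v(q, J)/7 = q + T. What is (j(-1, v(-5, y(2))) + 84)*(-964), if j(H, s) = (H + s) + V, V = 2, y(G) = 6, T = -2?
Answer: -34704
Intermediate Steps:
v(q, J) = -14 + 7*q (v(q, J) = 7*(q - 2) = 7*(-2 + q) = -14 + 7*q)
j(H, s) = 2 + H + s (j(H, s) = (H + s) + 2 = 2 + H + s)
(j(-1, v(-5, y(2))) + 84)*(-964) = ((2 - 1 + (-14 + 7*(-5))) + 84)*(-964) = ((2 - 1 + (-14 - 35)) + 84)*(-964) = ((2 - 1 - 49) + 84)*(-964) = (-48 + 84)*(-964) = 36*(-964) = -34704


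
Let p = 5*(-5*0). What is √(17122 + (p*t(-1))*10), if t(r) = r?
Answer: √17122 ≈ 130.85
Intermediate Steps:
p = 0 (p = 5*0 = 0)
√(17122 + (p*t(-1))*10) = √(17122 + (0*(-1))*10) = √(17122 + 0*10) = √(17122 + 0) = √17122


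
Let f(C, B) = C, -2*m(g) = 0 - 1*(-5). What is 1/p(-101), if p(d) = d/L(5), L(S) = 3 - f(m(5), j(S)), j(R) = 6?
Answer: -11/202 ≈ -0.054455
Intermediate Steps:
m(g) = -5/2 (m(g) = -(0 - 1*(-5))/2 = -(0 + 5)/2 = -½*5 = -5/2)
L(S) = 11/2 (L(S) = 3 - 1*(-5/2) = 3 + 5/2 = 11/2)
p(d) = 2*d/11 (p(d) = d/(11/2) = d*(2/11) = 2*d/11)
1/p(-101) = 1/((2/11)*(-101)) = 1/(-202/11) = -11/202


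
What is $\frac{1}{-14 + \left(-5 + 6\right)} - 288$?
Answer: $- \frac{3745}{13} \approx -288.08$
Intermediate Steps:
$\frac{1}{-14 + \left(-5 + 6\right)} - 288 = \frac{1}{-14 + 1} - 288 = \frac{1}{-13} - 288 = - \frac{1}{13} - 288 = - \frac{3745}{13}$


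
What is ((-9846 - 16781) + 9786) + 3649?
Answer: -13192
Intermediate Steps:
((-9846 - 16781) + 9786) + 3649 = (-26627 + 9786) + 3649 = -16841 + 3649 = -13192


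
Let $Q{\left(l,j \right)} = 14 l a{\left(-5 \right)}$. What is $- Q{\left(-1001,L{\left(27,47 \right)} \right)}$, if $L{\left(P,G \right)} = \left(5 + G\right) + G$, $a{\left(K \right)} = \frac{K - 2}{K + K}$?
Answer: $\frac{49049}{5} \approx 9809.8$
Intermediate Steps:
$a{\left(K \right)} = \frac{-2 + K}{2 K}$
$L{\left(P,G \right)} = 5 + 2 G$
$Q{\left(l,j \right)} = \frac{49 l}{5}$ ($Q{\left(l,j \right)} = 14 l \frac{-2 - 5}{2 \left(-5\right)} = 14 l \frac{1}{2} \left(- \frac{1}{5}\right) \left(-7\right) = 14 l \frac{7}{10} = \frac{49 l}{5}$)
$- Q{\left(-1001,L{\left(27,47 \right)} \right)} = - \frac{49 \left(-1001\right)}{5} = \left(-1\right) \left(- \frac{49049}{5}\right) = \frac{49049}{5}$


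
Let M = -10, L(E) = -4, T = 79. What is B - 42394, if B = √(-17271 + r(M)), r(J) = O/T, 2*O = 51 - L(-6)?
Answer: -42394 + I*√431144554/158 ≈ -42394.0 + 131.42*I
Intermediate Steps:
O = 55/2 (O = (51 - 1*(-4))/2 = (51 + 4)/2 = (½)*55 = 55/2 ≈ 27.500)
r(J) = 55/158 (r(J) = (55/2)/79 = (55/2)*(1/79) = 55/158)
B = I*√431144554/158 (B = √(-17271 + 55/158) = √(-2728763/158) = I*√431144554/158 ≈ 131.42*I)
B - 42394 = I*√431144554/158 - 42394 = -42394 + I*√431144554/158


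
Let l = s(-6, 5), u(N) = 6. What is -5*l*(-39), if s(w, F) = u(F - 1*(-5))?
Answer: 1170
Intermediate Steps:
s(w, F) = 6
l = 6
-5*l*(-39) = -5*6*(-39) = -30*(-39) = 1170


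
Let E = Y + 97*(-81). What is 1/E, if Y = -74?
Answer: -1/7931 ≈ -0.00012609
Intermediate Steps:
E = -7931 (E = -74 + 97*(-81) = -74 - 7857 = -7931)
1/E = 1/(-7931) = -1/7931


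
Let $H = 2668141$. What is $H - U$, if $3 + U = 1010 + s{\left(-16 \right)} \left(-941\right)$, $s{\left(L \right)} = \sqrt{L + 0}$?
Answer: $2667134 + 3764 i \approx 2.6671 \cdot 10^{6} + 3764.0 i$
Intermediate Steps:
$s{\left(L \right)} = \sqrt{L}$
$U = 1007 - 3764 i$ ($U = -3 + \left(1010 + \sqrt{-16} \left(-941\right)\right) = -3 + \left(1010 + 4 i \left(-941\right)\right) = -3 + \left(1010 - 3764 i\right) = 1007 - 3764 i \approx 1007.0 - 3764.0 i$)
$H - U = 2668141 - \left(1007 - 3764 i\right) = 2667134 + 3764 i$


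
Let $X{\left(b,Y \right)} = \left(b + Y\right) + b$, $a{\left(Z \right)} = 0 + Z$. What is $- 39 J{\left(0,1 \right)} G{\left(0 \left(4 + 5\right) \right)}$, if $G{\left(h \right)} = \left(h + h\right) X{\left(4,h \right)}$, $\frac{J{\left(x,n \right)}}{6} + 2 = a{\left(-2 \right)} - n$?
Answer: $0$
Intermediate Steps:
$a{\left(Z \right)} = Z$
$X{\left(b,Y \right)} = Y + 2 b$ ($X{\left(b,Y \right)} = \left(Y + b\right) + b = Y + 2 b$)
$J{\left(x,n \right)} = -24 - 6 n$ ($J{\left(x,n \right)} = -12 + 6 \left(-2 - n\right) = -12 - \left(12 + 6 n\right) = -24 - 6 n$)
$G{\left(h \right)} = 2 h \left(8 + h\right)$ ($G{\left(h \right)} = \left(h + h\right) \left(h + 2 \cdot 4\right) = 2 h \left(h + 8\right) = 2 h \left(8 + h\right)$)
$- 39 J{\left(0,1 \right)} G{\left(0 \left(4 + 5\right) \right)} = - 39 \left(-24 - 6\right) 2 \cdot 0 \left(4 + 5\right) \left(8 + 0 \left(4 + 5\right)\right) = - 39 \left(-24 - 6\right) 2 \cdot 0 \cdot 9 \left(8 + 0 \cdot 9\right) = \left(-39\right) \left(-30\right) 2 \cdot 0 \left(8 + 0\right) = 1170 \cdot 2 \cdot 0 \cdot 8 = 1170 \cdot 0 = 0$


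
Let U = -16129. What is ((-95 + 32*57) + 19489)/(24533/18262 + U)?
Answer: -387483116/294523265 ≈ -1.3156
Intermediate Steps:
((-95 + 32*57) + 19489)/(24533/18262 + U) = ((-95 + 32*57) + 19489)/(24533/18262 - 16129) = ((-95 + 1824) + 19489)/(24533*(1/18262) - 16129) = (1729 + 19489)/(24533/18262 - 16129) = 21218/(-294523265/18262) = 21218*(-18262/294523265) = -387483116/294523265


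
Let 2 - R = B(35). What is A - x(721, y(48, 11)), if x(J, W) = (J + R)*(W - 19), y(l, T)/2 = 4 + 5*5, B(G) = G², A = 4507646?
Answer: 4527224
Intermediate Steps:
y(l, T) = 58 (y(l, T) = 2*(4 + 5*5) = 2*(4 + 25) = 2*29 = 58)
R = -1223 (R = 2 - 1*35² = 2 - 1*1225 = 2 - 1225 = -1223)
x(J, W) = (-1223 + J)*(-19 + W) (x(J, W) = (J - 1223)*(W - 19) = (-1223 + J)*(-19 + W))
A - x(721, y(48, 11)) = 4507646 - (23237 - 1223*58 - 19*721 + 721*58) = 4507646 - (23237 - 70934 - 13699 + 41818) = 4507646 - 1*(-19578) = 4507646 + 19578 = 4527224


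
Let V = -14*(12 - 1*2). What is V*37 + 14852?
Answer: 9672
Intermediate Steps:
V = -140 (V = -14*(12 - 2) = -14*10 = -140)
V*37 + 14852 = -140*37 + 14852 = -5180 + 14852 = 9672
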